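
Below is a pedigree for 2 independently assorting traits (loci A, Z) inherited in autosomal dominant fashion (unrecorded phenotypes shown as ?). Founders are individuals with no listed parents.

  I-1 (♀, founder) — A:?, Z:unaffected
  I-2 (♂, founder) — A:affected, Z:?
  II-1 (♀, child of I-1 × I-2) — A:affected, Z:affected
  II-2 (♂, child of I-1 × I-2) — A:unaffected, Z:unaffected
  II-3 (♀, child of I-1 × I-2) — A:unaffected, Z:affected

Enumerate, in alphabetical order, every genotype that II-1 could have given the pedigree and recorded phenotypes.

A/I-1 ? ·: aa|Aa
A/I-2 aff ·: Aa
A/II-1 aff I-1×I-2: Aa|AA
A/II-2 un I-1×I-2: aa
A/II-3 un I-1×I-2: aa
⇒ A over [I-1,I-2,II-1,II-2,II-3]: 3 consistent
Z/I-1 un ·: zz
Z/I-2 ? ·: Zz
Z/II-1 aff I-1×I-2: Zz
Z/II-2 un I-1×I-2: zz
Z/II-3 aff I-1×I-2: Zz
⇒ Z over [I-1,I-2,II-1,II-2,II-3]: 1 consistent

II-1 ∈ {AA Zz, Aa Zz}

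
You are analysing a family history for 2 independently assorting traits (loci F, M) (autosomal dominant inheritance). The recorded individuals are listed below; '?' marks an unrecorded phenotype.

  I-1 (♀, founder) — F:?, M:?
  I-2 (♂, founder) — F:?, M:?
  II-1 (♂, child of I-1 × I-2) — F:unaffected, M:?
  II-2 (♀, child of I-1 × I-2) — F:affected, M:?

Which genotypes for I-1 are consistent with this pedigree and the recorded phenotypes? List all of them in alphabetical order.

I-1 ∈ {Ff MM, Ff Mm, Ff mm, ff MM, ff Mm, ff mm}

F/I-1 ? ·: ff|Ff
F/I-2 ? ·: ff|Ff
F/II-1 un I-1×I-2: ff
F/II-2 aff I-1×I-2: Ff|FF
⇒ F over [I-1,I-2,II-1,II-2]: 4 consistent
M/I-1 ? ·: mm|Mm|MM
M/I-2 ? ·: mm|Mm|MM
M/II-1 ? I-1×I-2: mm|Mm|MM
M/II-2 ? I-1×I-2: mm|Mm|MM
⇒ M over [I-1,I-2,II-1,II-2]: 29 consistent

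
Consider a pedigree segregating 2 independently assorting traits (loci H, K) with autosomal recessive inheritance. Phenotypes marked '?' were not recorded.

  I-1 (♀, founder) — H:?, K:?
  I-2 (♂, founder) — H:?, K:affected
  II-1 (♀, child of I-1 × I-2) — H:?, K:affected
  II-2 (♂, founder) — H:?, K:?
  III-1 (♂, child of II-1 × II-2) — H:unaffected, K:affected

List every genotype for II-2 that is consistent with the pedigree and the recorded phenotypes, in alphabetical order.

H/I-1 ? ·: HH|Hh|hh
H/I-2 ? ·: HH|Hh|hh
H/II-1 ? I-1×I-2: HH|Hh|hh
H/II-2 ? ·: HH|Hh|hh
H/III-1 un II-1×II-2: HH|Hh
⇒ H over [I-1,I-2,II-1,II-2,III-1]: 59 consistent
K/I-1 ? ·: Kk|kk
K/I-2 aff ·: kk
K/II-1 aff I-1×I-2: kk
K/II-2 ? ·: Kk|kk
K/III-1 aff II-1×II-2: kk
⇒ K over [I-1,I-2,II-1,II-2,III-1]: 4 consistent

II-2 ∈ {HH Kk, HH kk, Hh Kk, Hh kk, hh Kk, hh kk}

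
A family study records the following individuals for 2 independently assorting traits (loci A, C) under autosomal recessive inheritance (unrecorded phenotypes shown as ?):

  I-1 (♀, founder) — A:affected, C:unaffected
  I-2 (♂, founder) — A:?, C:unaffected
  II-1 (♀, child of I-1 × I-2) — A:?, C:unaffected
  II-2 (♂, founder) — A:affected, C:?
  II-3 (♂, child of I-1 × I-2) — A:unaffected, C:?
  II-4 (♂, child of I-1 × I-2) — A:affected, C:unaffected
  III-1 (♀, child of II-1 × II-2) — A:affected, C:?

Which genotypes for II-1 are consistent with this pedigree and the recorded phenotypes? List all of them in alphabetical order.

II-1 ∈ {Aa CC, Aa Cc, aa CC, aa Cc}

A/I-1 aff ·: aa
A/I-2 ? ·: Aa
A/II-1 ? I-1×I-2: Aa|aa
A/II-2 aff ·: aa
A/II-3 un I-1×I-2: Aa
A/II-4 aff I-1×I-2: aa
A/III-1 aff II-1×II-2: aa
⇒ A over [I-1,I-2,II-1,II-2,II-3,II-4,III-1]: 2 consistent
C/I-1 un ·: CC|Cc
C/I-2 un ·: CC|Cc
C/II-1 un I-1×I-2: CC|Cc
C/II-2 ? ·: CC|Cc|cc
C/II-3 ? I-1×I-2: CC|Cc|cc
C/II-4 un I-1×I-2: CC|Cc
C/III-1 ? II-1×II-2: CC|Cc|cc
⇒ C over [I-1,I-2,II-1,II-2,II-3,II-4,III-1]: 158 consistent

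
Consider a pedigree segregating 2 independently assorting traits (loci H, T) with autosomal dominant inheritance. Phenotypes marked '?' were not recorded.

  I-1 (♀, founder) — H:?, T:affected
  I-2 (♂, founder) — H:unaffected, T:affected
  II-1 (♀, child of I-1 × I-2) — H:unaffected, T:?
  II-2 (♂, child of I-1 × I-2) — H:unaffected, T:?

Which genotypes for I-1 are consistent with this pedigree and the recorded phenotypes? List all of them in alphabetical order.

I-1 ∈ {Hh TT, Hh Tt, hh TT, hh Tt}

H/I-1 ? ·: hh|Hh
H/I-2 un ·: hh
H/II-1 un I-1×I-2: hh
H/II-2 un I-1×I-2: hh
⇒ H over [I-1,I-2,II-1,II-2]: 2 consistent
T/I-1 aff ·: Tt|TT
T/I-2 aff ·: Tt|TT
T/II-1 ? I-1×I-2: tt|Tt|TT
T/II-2 ? I-1×I-2: tt|Tt|TT
⇒ T over [I-1,I-2,II-1,II-2]: 18 consistent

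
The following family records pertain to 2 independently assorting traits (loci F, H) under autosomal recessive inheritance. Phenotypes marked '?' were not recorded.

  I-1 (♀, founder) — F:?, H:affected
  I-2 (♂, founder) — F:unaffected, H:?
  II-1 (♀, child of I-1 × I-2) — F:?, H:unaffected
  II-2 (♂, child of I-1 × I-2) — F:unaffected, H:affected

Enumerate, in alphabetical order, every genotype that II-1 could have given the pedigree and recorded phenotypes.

II-1 ∈ {FF Hh, Ff Hh, ff Hh}

F/I-1 ? ·: FF|Ff|ff
F/I-2 un ·: FF|Ff
F/II-1 ? I-1×I-2: FF|Ff|ff
F/II-2 un I-1×I-2: FF|Ff
⇒ F over [I-1,I-2,II-1,II-2]: 18 consistent
H/I-1 aff ·: hh
H/I-2 ? ·: Hh
H/II-1 un I-1×I-2: Hh
H/II-2 aff I-1×I-2: hh
⇒ H over [I-1,I-2,II-1,II-2]: 1 consistent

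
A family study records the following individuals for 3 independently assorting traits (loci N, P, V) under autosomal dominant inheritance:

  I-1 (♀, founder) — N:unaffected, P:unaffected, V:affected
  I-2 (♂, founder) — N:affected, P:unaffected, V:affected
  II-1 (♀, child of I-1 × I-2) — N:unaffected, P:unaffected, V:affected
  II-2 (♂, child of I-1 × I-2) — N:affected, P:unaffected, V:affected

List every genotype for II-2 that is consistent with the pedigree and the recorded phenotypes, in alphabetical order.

II-2 ∈ {Nn pp VV, Nn pp Vv}

N/I-1 un ·: nn
N/I-2 aff ·: Nn
N/II-1 un I-1×I-2: nn
N/II-2 aff I-1×I-2: Nn
⇒ N over [I-1,I-2,II-1,II-2]: 1 consistent
P/I-1 un ·: pp
P/I-2 un ·: pp
P/II-1 un I-1×I-2: pp
P/II-2 un I-1×I-2: pp
⇒ P over [I-1,I-2,II-1,II-2]: 1 consistent
V/I-1 aff ·: Vv|VV
V/I-2 aff ·: Vv|VV
V/II-1 aff I-1×I-2: Vv|VV
V/II-2 aff I-1×I-2: Vv|VV
⇒ V over [I-1,I-2,II-1,II-2]: 13 consistent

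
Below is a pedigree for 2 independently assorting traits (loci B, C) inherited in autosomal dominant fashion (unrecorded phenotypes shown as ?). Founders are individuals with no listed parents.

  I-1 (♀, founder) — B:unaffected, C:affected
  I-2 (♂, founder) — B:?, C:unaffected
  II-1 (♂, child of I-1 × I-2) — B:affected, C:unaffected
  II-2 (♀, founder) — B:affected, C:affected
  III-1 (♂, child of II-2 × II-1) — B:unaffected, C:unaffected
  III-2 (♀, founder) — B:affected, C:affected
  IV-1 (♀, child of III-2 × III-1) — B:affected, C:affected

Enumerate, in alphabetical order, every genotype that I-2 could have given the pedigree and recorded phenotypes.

B/I-1 un ·: bb
B/I-2 ? ·: Bb|BB
B/II-1 aff I-1×I-2: Bb
B/II-2 aff ·: Bb
B/III-1 un II-2×II-1: bb
B/III-2 aff ·: Bb|BB
B/IV-1 aff III-2×III-1: Bb
⇒ B over [I-1,I-2,II-1,II-2,III-1,III-2,IV-1]: 4 consistent
C/I-1 aff ·: Cc
C/I-2 un ·: cc
C/II-1 un I-1×I-2: cc
C/II-2 aff ·: Cc
C/III-1 un II-2×II-1: cc
C/III-2 aff ·: Cc|CC
C/IV-1 aff III-2×III-1: Cc
⇒ C over [I-1,I-2,II-1,II-2,III-1,III-2,IV-1]: 2 consistent

I-2 ∈ {BB cc, Bb cc}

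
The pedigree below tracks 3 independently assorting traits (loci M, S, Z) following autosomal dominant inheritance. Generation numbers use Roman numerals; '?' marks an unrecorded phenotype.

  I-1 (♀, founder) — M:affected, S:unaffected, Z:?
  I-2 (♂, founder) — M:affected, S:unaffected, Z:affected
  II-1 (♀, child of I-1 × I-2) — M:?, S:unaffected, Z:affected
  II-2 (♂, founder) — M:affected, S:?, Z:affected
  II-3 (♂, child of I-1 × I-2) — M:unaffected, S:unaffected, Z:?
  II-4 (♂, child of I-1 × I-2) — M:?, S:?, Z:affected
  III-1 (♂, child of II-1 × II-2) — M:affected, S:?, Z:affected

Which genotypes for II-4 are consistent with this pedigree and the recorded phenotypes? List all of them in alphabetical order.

II-4 ∈ {MM ss ZZ, MM ss Zz, Mm ss ZZ, Mm ss Zz, mm ss ZZ, mm ss Zz}

M/I-1 aff ·: Mm
M/I-2 aff ·: Mm
M/II-1 ? I-1×I-2: mm|Mm|MM
M/II-2 aff ·: Mm|MM
M/II-3 un I-1×I-2: mm
M/II-4 ? I-1×I-2: mm|Mm|MM
M/III-1 aff II-1×II-2: Mm|MM
⇒ M over [I-1,I-2,II-1,II-2,II-3,II-4,III-1]: 27 consistent
S/I-1 un ·: ss
S/I-2 un ·: ss
S/II-1 un I-1×I-2: ss
S/II-2 ? ·: ss|Ss|SS
S/II-3 un I-1×I-2: ss
S/II-4 ? I-1×I-2: ss
S/III-1 ? II-1×II-2: ss|Ss
⇒ S over [I-1,I-2,II-1,II-2,II-3,II-4,III-1]: 4 consistent
Z/I-1 ? ·: zz|Zz|ZZ
Z/I-2 aff ·: Zz|ZZ
Z/II-1 aff I-1×I-2: Zz|ZZ
Z/II-2 aff ·: Zz|ZZ
Z/II-3 ? I-1×I-2: zz|Zz|ZZ
Z/II-4 aff I-1×I-2: Zz|ZZ
Z/III-1 aff II-1×II-2: Zz|ZZ
⇒ Z over [I-1,I-2,II-1,II-2,II-3,II-4,III-1]: 113 consistent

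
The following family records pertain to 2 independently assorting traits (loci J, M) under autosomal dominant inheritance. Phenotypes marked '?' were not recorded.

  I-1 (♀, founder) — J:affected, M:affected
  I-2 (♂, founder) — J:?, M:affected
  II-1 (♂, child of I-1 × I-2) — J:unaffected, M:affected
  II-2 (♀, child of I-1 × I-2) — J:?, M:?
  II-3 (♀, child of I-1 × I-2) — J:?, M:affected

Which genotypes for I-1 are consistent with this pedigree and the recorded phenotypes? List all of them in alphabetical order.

J/I-1 aff ·: Jj
J/I-2 ? ·: jj|Jj
J/II-1 un I-1×I-2: jj
J/II-2 ? I-1×I-2: jj|Jj|JJ
J/II-3 ? I-1×I-2: jj|Jj|JJ
⇒ J over [I-1,I-2,II-1,II-2,II-3]: 13 consistent
M/I-1 aff ·: Mm|MM
M/I-2 aff ·: Mm|MM
M/II-1 aff I-1×I-2: Mm|MM
M/II-2 ? I-1×I-2: mm|Mm|MM
M/II-3 aff I-1×I-2: Mm|MM
⇒ M over [I-1,I-2,II-1,II-2,II-3]: 29 consistent

I-1 ∈ {Jj MM, Jj Mm}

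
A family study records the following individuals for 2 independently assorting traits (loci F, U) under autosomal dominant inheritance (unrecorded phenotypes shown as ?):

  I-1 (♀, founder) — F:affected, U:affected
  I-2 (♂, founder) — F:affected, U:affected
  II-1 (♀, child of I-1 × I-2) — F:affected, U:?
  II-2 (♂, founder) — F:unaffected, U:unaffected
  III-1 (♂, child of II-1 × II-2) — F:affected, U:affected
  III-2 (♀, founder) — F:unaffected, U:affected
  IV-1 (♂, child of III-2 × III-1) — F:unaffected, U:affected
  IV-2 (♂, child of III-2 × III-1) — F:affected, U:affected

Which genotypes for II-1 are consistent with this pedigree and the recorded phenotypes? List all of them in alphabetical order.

II-1 ∈ {FF UU, FF Uu, Ff UU, Ff Uu}

F/I-1 aff ·: Ff|FF
F/I-2 aff ·: Ff|FF
F/II-1 aff I-1×I-2: Ff|FF
F/II-2 un ·: ff
F/III-1 aff II-1×II-2: Ff
F/III-2 un ·: ff
F/IV-1 un III-2×III-1: ff
F/IV-2 aff III-2×III-1: Ff
⇒ F over [I-1,I-2,II-1,II-2,III-1,III-2,IV-1,IV-2]: 7 consistent
U/I-1 aff ·: Uu|UU
U/I-2 aff ·: Uu|UU
U/II-1 ? I-1×I-2: Uu|UU
U/II-2 un ·: uu
U/III-1 aff II-1×II-2: Uu
U/III-2 aff ·: Uu|UU
U/IV-1 aff III-2×III-1: Uu|UU
U/IV-2 aff III-2×III-1: Uu|UU
⇒ U over [I-1,I-2,II-1,II-2,III-1,III-2,IV-1,IV-2]: 56 consistent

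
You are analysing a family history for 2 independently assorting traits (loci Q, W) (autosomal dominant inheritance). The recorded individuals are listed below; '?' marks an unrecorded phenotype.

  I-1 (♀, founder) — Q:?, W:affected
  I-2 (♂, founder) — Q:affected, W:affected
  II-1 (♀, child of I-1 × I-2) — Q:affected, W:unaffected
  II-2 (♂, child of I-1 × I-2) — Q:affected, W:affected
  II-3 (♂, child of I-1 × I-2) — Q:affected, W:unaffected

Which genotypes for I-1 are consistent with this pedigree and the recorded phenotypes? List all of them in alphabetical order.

I-1 ∈ {QQ Ww, Qq Ww, qq Ww}

Q/I-1 ? ·: qq|Qq|QQ
Q/I-2 aff ·: Qq|QQ
Q/II-1 aff I-1×I-2: Qq|QQ
Q/II-2 aff I-1×I-2: Qq|QQ
Q/II-3 aff I-1×I-2: Qq|QQ
⇒ Q over [I-1,I-2,II-1,II-2,II-3]: 27 consistent
W/I-1 aff ·: Ww
W/I-2 aff ·: Ww
W/II-1 un I-1×I-2: ww
W/II-2 aff I-1×I-2: Ww|WW
W/II-3 un I-1×I-2: ww
⇒ W over [I-1,I-2,II-1,II-2,II-3]: 2 consistent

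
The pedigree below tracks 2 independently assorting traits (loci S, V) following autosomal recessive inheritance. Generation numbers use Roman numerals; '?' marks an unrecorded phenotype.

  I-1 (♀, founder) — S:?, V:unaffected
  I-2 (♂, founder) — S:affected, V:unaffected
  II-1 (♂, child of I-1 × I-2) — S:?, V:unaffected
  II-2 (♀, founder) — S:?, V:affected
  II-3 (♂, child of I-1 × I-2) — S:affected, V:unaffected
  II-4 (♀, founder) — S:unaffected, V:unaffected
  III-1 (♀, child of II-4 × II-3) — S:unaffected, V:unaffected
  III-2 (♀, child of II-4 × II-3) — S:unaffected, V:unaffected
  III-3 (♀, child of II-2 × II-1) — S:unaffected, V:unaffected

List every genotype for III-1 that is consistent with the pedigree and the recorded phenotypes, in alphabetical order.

S/I-1 ? ·: Ss|ss
S/I-2 aff ·: ss
S/II-1 ? I-1×I-2: Ss|ss
S/II-2 ? ·: SS|Ss|ss
S/II-3 aff I-1×I-2: ss
S/II-4 un ·: SS|Ss
S/III-1 un II-4×II-3: Ss
S/III-2 un II-4×II-3: Ss
S/III-3 un II-2×II-1: SS|Ss
⇒ S over [I-1,I-2,II-1,II-2,II-3,II-4,III-1,III-2,III-3]: 18 consistent
V/I-1 un ·: VV|Vv
V/I-2 un ·: VV|Vv
V/II-1 un I-1×I-2: VV|Vv
V/II-2 aff ·: vv
V/II-3 un I-1×I-2: VV|Vv
V/II-4 un ·: VV|Vv
V/III-1 un II-4×II-3: VV|Vv
V/III-2 un II-4×II-3: VV|Vv
V/III-3 un II-2×II-1: Vv
⇒ V over [I-1,I-2,II-1,II-2,II-3,II-4,III-1,III-2,III-3]: 83 consistent

III-1 ∈ {Ss VV, Ss Vv}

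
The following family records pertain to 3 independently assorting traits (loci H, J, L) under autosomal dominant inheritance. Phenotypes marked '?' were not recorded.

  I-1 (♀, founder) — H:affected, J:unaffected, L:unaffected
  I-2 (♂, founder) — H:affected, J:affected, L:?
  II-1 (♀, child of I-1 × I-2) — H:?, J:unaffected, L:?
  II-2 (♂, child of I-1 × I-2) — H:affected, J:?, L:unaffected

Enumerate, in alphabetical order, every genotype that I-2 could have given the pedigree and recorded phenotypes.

H/I-1 aff ·: Hh|HH
H/I-2 aff ·: Hh|HH
H/II-1 ? I-1×I-2: hh|Hh|HH
H/II-2 aff I-1×I-2: Hh|HH
⇒ H over [I-1,I-2,II-1,II-2]: 15 consistent
J/I-1 un ·: jj
J/I-2 aff ·: Jj
J/II-1 un I-1×I-2: jj
J/II-2 ? I-1×I-2: jj|Jj
⇒ J over [I-1,I-2,II-1,II-2]: 2 consistent
L/I-1 un ·: ll
L/I-2 ? ·: ll|Ll
L/II-1 ? I-1×I-2: ll|Ll
L/II-2 un I-1×I-2: ll
⇒ L over [I-1,I-2,II-1,II-2]: 3 consistent

I-2 ∈ {HH Jj Ll, HH Jj ll, Hh Jj Ll, Hh Jj ll}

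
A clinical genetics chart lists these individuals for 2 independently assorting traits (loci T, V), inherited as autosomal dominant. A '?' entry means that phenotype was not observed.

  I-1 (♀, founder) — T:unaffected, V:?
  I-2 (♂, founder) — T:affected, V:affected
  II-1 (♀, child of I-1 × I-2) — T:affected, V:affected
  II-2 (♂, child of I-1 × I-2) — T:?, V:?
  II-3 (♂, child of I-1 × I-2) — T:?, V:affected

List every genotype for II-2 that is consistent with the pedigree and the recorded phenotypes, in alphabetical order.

T/I-1 un ·: tt
T/I-2 aff ·: Tt|TT
T/II-1 aff I-1×I-2: Tt
T/II-2 ? I-1×I-2: tt|Tt
T/II-3 ? I-1×I-2: tt|Tt
⇒ T over [I-1,I-2,II-1,II-2,II-3]: 5 consistent
V/I-1 ? ·: vv|Vv|VV
V/I-2 aff ·: Vv|VV
V/II-1 aff I-1×I-2: Vv|VV
V/II-2 ? I-1×I-2: vv|Vv|VV
V/II-3 aff I-1×I-2: Vv|VV
⇒ V over [I-1,I-2,II-1,II-2,II-3]: 32 consistent

II-2 ∈ {Tt VV, Tt Vv, Tt vv, tt VV, tt Vv, tt vv}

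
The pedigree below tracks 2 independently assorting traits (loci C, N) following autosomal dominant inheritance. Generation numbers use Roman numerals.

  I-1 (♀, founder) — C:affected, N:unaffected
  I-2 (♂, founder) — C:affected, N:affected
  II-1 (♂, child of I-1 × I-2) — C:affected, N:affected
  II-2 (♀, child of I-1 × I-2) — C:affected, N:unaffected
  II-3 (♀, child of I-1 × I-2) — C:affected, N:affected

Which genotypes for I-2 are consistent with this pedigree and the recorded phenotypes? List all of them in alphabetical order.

C/I-1 aff ·: Cc|CC
C/I-2 aff ·: Cc|CC
C/II-1 aff I-1×I-2: Cc|CC
C/II-2 aff I-1×I-2: Cc|CC
C/II-3 aff I-1×I-2: Cc|CC
⇒ C over [I-1,I-2,II-1,II-2,II-3]: 25 consistent
N/I-1 un ·: nn
N/I-2 aff ·: Nn
N/II-1 aff I-1×I-2: Nn
N/II-2 un I-1×I-2: nn
N/II-3 aff I-1×I-2: Nn
⇒ N over [I-1,I-2,II-1,II-2,II-3]: 1 consistent

I-2 ∈ {CC Nn, Cc Nn}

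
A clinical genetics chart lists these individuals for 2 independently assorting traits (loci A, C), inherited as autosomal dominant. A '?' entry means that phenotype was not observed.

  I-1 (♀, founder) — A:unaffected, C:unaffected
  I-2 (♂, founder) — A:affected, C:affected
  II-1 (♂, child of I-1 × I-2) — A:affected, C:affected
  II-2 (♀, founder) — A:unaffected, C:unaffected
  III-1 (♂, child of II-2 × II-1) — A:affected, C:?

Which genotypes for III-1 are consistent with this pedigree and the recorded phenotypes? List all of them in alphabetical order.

III-1 ∈ {Aa Cc, Aa cc}

A/I-1 un ·: aa
A/I-2 aff ·: Aa|AA
A/II-1 aff I-1×I-2: Aa
A/II-2 un ·: aa
A/III-1 aff II-2×II-1: Aa
⇒ A over [I-1,I-2,II-1,II-2,III-1]: 2 consistent
C/I-1 un ·: cc
C/I-2 aff ·: Cc|CC
C/II-1 aff I-1×I-2: Cc
C/II-2 un ·: cc
C/III-1 ? II-2×II-1: cc|Cc
⇒ C over [I-1,I-2,II-1,II-2,III-1]: 4 consistent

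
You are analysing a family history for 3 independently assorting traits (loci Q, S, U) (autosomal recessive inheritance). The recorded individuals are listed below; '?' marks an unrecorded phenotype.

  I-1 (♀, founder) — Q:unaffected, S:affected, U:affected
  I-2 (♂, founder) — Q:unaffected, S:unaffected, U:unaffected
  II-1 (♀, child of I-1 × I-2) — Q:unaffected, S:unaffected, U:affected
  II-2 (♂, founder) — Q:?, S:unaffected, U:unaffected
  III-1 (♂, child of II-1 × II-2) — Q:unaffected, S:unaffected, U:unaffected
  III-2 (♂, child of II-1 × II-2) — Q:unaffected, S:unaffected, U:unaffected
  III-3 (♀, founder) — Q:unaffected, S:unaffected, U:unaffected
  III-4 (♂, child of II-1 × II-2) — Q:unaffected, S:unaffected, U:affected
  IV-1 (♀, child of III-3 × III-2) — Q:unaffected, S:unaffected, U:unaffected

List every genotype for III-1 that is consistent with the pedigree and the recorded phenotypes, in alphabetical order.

Q/I-1 un ·: QQ|Qq
Q/I-2 un ·: QQ|Qq
Q/II-1 un I-1×I-2: QQ|Qq
Q/II-2 ? ·: QQ|Qq|qq
Q/III-1 un II-1×II-2: QQ|Qq
Q/III-2 un II-1×II-2: QQ|Qq
Q/III-3 un ·: QQ|Qq
Q/III-4 un II-1×II-2: QQ|Qq
Q/IV-1 un III-3×III-2: QQ|Qq
⇒ Q over [I-1,I-2,II-1,II-2,III-1,III-2,III-3,III-4,IV-1]: 320 consistent
S/I-1 aff ·: ss
S/I-2 un ·: SS|Ss
S/II-1 un I-1×I-2: Ss
S/II-2 un ·: SS|Ss
S/III-1 un II-1×II-2: SS|Ss
S/III-2 un II-1×II-2: SS|Ss
S/III-3 un ·: SS|Ss
S/III-4 un II-1×II-2: SS|Ss
S/IV-1 un III-3×III-2: SS|Ss
⇒ S over [I-1,I-2,II-1,II-2,III-1,III-2,III-3,III-4,IV-1]: 112 consistent
U/I-1 aff ·: uu
U/I-2 un ·: Uu
U/II-1 aff I-1×I-2: uu
U/II-2 un ·: Uu
U/III-1 un II-1×II-2: Uu
U/III-2 un II-1×II-2: Uu
U/III-3 un ·: UU|Uu
U/III-4 aff II-1×II-2: uu
U/IV-1 un III-3×III-2: UU|Uu
⇒ U over [I-1,I-2,II-1,II-2,III-1,III-2,III-3,III-4,IV-1]: 4 consistent

III-1 ∈ {QQ SS Uu, QQ Ss Uu, Qq SS Uu, Qq Ss Uu}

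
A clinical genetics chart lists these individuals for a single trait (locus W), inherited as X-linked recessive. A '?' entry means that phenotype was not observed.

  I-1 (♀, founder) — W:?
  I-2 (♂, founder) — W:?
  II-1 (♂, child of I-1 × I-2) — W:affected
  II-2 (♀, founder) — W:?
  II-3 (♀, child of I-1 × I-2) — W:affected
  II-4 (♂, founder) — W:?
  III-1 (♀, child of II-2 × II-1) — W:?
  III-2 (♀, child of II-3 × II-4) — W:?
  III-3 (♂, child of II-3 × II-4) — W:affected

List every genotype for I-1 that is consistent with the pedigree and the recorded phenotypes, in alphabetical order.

W/I-1 ? ·: X^WX^w|X^wX^w
W/I-2 ? ·: X^wY
W/II-1 aff I-1×I-2: X^wY
W/II-2 ? ·: X^WX^W|X^WX^w|X^wX^w
W/II-3 aff I-1×I-2: X^wX^w
W/II-4 ? ·: X^WY|X^wY
W/III-1 ? II-2×II-1: X^WX^w|X^wX^w
W/III-2 ? II-3×II-4: X^WX^w|X^wX^w
W/III-3 aff II-3×II-4: X^wY
⇒ W over [I-1,I-2,II-1,II-2,II-3,II-4,III-1,III-2,III-3]: 16 consistent

I-1 ∈ {X^WX^w, X^wX^w}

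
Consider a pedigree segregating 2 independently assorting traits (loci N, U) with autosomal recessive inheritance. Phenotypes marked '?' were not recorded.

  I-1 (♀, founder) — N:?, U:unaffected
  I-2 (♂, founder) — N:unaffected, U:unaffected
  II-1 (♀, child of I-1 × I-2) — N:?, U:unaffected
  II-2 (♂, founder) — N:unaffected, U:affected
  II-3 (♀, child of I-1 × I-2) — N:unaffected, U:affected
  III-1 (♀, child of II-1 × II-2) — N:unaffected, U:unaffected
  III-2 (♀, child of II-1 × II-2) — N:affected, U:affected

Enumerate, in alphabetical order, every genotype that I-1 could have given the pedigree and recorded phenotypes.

I-1 ∈ {NN Uu, Nn Uu, nn Uu}

N/I-1 ? ·: NN|Nn|nn
N/I-2 un ·: NN|Nn
N/II-1 ? I-1×I-2: Nn|nn
N/II-2 un ·: Nn
N/II-3 un I-1×I-2: NN|Nn
N/III-1 un II-1×II-2: NN|Nn
N/III-2 aff II-1×II-2: nn
⇒ N over [I-1,I-2,II-1,II-2,II-3,III-1,III-2]: 19 consistent
U/I-1 un ·: Uu
U/I-2 un ·: Uu
U/II-1 un I-1×I-2: Uu
U/II-2 aff ·: uu
U/II-3 aff I-1×I-2: uu
U/III-1 un II-1×II-2: Uu
U/III-2 aff II-1×II-2: uu
⇒ U over [I-1,I-2,II-1,II-2,II-3,III-1,III-2]: 1 consistent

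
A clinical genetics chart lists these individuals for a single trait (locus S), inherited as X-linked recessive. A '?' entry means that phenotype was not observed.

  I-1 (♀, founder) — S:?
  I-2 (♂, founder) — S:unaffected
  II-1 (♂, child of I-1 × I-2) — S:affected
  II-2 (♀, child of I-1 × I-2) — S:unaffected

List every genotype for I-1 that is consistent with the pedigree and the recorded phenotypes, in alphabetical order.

I-1 ∈ {X^SX^s, X^sX^s}

S/I-1 ? ·: X^SX^s|X^sX^s
S/I-2 un ·: X^SY
S/II-1 aff I-1×I-2: X^sY
S/II-2 un I-1×I-2: X^SX^S|X^SX^s
⇒ S over [I-1,I-2,II-1,II-2]: 3 consistent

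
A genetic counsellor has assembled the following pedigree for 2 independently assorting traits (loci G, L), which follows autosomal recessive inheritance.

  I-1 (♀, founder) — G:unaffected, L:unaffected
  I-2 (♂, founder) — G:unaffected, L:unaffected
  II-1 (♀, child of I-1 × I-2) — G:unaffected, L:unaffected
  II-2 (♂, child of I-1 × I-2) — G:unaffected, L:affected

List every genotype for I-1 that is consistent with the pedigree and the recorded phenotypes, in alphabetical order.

G/I-1 un ·: GG|Gg
G/I-2 un ·: GG|Gg
G/II-1 un I-1×I-2: GG|Gg
G/II-2 un I-1×I-2: GG|Gg
⇒ G over [I-1,I-2,II-1,II-2]: 13 consistent
L/I-1 un ·: Ll
L/I-2 un ·: Ll
L/II-1 un I-1×I-2: LL|Ll
L/II-2 aff I-1×I-2: ll
⇒ L over [I-1,I-2,II-1,II-2]: 2 consistent

I-1 ∈ {GG Ll, Gg Ll}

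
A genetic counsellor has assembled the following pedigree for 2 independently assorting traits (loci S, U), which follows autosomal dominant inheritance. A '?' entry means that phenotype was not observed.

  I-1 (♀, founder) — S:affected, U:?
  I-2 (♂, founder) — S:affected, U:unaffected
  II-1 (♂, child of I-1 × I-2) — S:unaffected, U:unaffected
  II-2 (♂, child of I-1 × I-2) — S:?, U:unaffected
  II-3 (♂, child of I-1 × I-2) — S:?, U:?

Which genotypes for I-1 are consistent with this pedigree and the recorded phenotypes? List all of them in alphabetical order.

S/I-1 aff ·: Ss
S/I-2 aff ·: Ss
S/II-1 un I-1×I-2: ss
S/II-2 ? I-1×I-2: ss|Ss|SS
S/II-3 ? I-1×I-2: ss|Ss|SS
⇒ S over [I-1,I-2,II-1,II-2,II-3]: 9 consistent
U/I-1 ? ·: uu|Uu
U/I-2 un ·: uu
U/II-1 un I-1×I-2: uu
U/II-2 un I-1×I-2: uu
U/II-3 ? I-1×I-2: uu|Uu
⇒ U over [I-1,I-2,II-1,II-2,II-3]: 3 consistent

I-1 ∈ {Ss Uu, Ss uu}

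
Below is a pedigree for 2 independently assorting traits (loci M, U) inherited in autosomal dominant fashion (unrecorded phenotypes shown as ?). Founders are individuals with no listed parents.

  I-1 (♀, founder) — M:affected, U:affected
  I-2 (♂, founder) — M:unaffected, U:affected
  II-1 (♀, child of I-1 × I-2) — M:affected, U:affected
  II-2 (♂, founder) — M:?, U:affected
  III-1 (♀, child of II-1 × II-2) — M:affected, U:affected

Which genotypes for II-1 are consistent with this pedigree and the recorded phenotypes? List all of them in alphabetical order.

M/I-1 aff ·: Mm|MM
M/I-2 un ·: mm
M/II-1 aff I-1×I-2: Mm
M/II-2 ? ·: mm|Mm|MM
M/III-1 aff II-1×II-2: Mm|MM
⇒ M over [I-1,I-2,II-1,II-2,III-1]: 10 consistent
U/I-1 aff ·: Uu|UU
U/I-2 aff ·: Uu|UU
U/II-1 aff I-1×I-2: Uu|UU
U/II-2 aff ·: Uu|UU
U/III-1 aff II-1×II-2: Uu|UU
⇒ U over [I-1,I-2,II-1,II-2,III-1]: 24 consistent

II-1 ∈ {Mm UU, Mm Uu}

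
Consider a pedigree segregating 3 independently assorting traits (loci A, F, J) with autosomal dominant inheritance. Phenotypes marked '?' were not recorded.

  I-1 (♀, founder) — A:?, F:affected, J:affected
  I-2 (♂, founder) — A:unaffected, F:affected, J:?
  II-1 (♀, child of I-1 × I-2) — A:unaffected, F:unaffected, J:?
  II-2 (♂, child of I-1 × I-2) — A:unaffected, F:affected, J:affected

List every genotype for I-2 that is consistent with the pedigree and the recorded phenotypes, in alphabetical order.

I-2 ∈ {aa Ff JJ, aa Ff Jj, aa Ff jj}

A/I-1 ? ·: aa|Aa
A/I-2 un ·: aa
A/II-1 un I-1×I-2: aa
A/II-2 un I-1×I-2: aa
⇒ A over [I-1,I-2,II-1,II-2]: 2 consistent
F/I-1 aff ·: Ff
F/I-2 aff ·: Ff
F/II-1 un I-1×I-2: ff
F/II-2 aff I-1×I-2: Ff|FF
⇒ F over [I-1,I-2,II-1,II-2]: 2 consistent
J/I-1 aff ·: Jj|JJ
J/I-2 ? ·: jj|Jj|JJ
J/II-1 ? I-1×I-2: jj|Jj|JJ
J/II-2 aff I-1×I-2: Jj|JJ
⇒ J over [I-1,I-2,II-1,II-2]: 18 consistent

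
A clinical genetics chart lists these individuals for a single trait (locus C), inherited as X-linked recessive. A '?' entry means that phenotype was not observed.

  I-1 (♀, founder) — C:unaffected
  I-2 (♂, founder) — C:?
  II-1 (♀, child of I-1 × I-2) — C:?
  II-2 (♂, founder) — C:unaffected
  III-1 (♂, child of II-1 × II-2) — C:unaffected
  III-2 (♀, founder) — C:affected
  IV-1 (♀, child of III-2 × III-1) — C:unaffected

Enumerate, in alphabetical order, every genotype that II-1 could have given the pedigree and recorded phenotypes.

C/I-1 un ·: X^CX^C|X^CX^c
C/I-2 ? ·: X^CY|X^cY
C/II-1 ? I-1×I-2: X^CX^C|X^CX^c
C/II-2 un ·: X^CY
C/III-1 un II-1×II-2: X^CY
C/III-2 aff ·: X^cX^c
C/IV-1 un III-2×III-1: X^CX^c
⇒ C over [I-1,I-2,II-1,II-2,III-1,III-2,IV-1]: 5 consistent

II-1 ∈ {X^CX^C, X^CX^c}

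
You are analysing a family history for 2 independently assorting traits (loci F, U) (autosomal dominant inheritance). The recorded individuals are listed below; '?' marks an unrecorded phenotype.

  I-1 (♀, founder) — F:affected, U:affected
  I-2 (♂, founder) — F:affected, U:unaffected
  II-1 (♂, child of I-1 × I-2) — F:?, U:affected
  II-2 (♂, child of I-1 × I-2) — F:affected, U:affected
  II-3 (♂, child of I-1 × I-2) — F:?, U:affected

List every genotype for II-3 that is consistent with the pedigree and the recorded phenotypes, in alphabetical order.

F/I-1 aff ·: Ff|FF
F/I-2 aff ·: Ff|FF
F/II-1 ? I-1×I-2: ff|Ff|FF
F/II-2 aff I-1×I-2: Ff|FF
F/II-3 ? I-1×I-2: ff|Ff|FF
⇒ F over [I-1,I-2,II-1,II-2,II-3]: 35 consistent
U/I-1 aff ·: Uu|UU
U/I-2 un ·: uu
U/II-1 aff I-1×I-2: Uu
U/II-2 aff I-1×I-2: Uu
U/II-3 aff I-1×I-2: Uu
⇒ U over [I-1,I-2,II-1,II-2,II-3]: 2 consistent

II-3 ∈ {FF Uu, Ff Uu, ff Uu}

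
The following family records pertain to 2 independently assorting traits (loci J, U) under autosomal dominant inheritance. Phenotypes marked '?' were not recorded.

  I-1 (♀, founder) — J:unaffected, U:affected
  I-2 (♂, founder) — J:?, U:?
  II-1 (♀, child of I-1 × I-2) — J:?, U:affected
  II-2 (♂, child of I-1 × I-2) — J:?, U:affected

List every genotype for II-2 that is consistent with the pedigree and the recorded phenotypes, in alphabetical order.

II-2 ∈ {Jj UU, Jj Uu, jj UU, jj Uu}

J/I-1 un ·: jj
J/I-2 ? ·: jj|Jj|JJ
J/II-1 ? I-1×I-2: jj|Jj
J/II-2 ? I-1×I-2: jj|Jj
⇒ J over [I-1,I-2,II-1,II-2]: 6 consistent
U/I-1 aff ·: Uu|UU
U/I-2 ? ·: uu|Uu|UU
U/II-1 aff I-1×I-2: Uu|UU
U/II-2 aff I-1×I-2: Uu|UU
⇒ U over [I-1,I-2,II-1,II-2]: 15 consistent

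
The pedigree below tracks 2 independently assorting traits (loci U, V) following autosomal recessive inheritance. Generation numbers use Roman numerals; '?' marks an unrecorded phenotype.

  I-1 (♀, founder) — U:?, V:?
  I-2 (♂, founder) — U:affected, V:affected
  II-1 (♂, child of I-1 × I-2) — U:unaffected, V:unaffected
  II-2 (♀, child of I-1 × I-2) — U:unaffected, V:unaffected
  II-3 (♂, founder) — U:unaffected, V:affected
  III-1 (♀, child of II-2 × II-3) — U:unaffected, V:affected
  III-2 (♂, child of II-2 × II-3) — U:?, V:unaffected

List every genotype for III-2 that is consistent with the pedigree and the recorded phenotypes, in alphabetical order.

III-2 ∈ {UU Vv, Uu Vv, uu Vv}

U/I-1 ? ·: UU|Uu
U/I-2 aff ·: uu
U/II-1 un I-1×I-2: Uu
U/II-2 un I-1×I-2: Uu
U/II-3 un ·: UU|Uu
U/III-1 un II-2×II-3: UU|Uu
U/III-2 ? II-2×II-3: UU|Uu|uu
⇒ U over [I-1,I-2,II-1,II-2,II-3,III-1,III-2]: 20 consistent
V/I-1 ? ·: VV|Vv
V/I-2 aff ·: vv
V/II-1 un I-1×I-2: Vv
V/II-2 un I-1×I-2: Vv
V/II-3 aff ·: vv
V/III-1 aff II-2×II-3: vv
V/III-2 un II-2×II-3: Vv
⇒ V over [I-1,I-2,II-1,II-2,II-3,III-1,III-2]: 2 consistent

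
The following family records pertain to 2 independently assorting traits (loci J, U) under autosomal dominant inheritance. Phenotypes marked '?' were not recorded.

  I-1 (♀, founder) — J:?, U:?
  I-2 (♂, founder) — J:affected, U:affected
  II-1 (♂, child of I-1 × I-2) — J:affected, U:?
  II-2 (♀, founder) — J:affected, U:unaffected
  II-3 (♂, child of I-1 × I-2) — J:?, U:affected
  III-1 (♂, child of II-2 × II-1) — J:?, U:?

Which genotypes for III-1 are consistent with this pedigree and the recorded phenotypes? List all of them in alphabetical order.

J/I-1 ? ·: jj|Jj|JJ
J/I-2 aff ·: Jj|JJ
J/II-1 aff I-1×I-2: Jj|JJ
J/II-2 aff ·: Jj|JJ
J/II-3 ? I-1×I-2: jj|Jj|JJ
J/III-1 ? II-2×II-1: jj|Jj|JJ
⇒ J over [I-1,I-2,II-1,II-2,II-3,III-1]: 74 consistent
U/I-1 ? ·: uu|Uu|UU
U/I-2 aff ·: Uu|UU
U/II-1 ? I-1×I-2: uu|Uu|UU
U/II-2 un ·: uu
U/II-3 aff I-1×I-2: Uu|UU
U/III-1 ? II-2×II-1: uu|Uu
⇒ U over [I-1,I-2,II-1,II-2,II-3,III-1]: 26 consistent

III-1 ∈ {JJ Uu, JJ uu, Jj Uu, Jj uu, jj Uu, jj uu}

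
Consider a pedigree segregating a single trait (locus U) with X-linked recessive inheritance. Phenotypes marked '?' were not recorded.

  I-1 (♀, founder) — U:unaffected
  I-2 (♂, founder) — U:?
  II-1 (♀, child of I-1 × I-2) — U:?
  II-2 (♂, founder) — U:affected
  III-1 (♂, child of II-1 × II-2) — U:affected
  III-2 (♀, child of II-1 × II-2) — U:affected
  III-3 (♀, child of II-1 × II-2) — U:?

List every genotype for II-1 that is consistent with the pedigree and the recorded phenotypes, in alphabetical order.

II-1 ∈ {X^UX^u, X^uX^u}

U/I-1 un ·: X^UX^U|X^UX^u
U/I-2 ? ·: X^UY|X^uY
U/II-1 ? I-1×I-2: X^UX^u|X^uX^u
U/II-2 aff ·: X^uY
U/III-1 aff II-1×II-2: X^uY
U/III-2 aff II-1×II-2: X^uX^u
U/III-3 ? II-1×II-2: X^UX^u|X^uX^u
⇒ U over [I-1,I-2,II-1,II-2,III-1,III-2,III-3]: 7 consistent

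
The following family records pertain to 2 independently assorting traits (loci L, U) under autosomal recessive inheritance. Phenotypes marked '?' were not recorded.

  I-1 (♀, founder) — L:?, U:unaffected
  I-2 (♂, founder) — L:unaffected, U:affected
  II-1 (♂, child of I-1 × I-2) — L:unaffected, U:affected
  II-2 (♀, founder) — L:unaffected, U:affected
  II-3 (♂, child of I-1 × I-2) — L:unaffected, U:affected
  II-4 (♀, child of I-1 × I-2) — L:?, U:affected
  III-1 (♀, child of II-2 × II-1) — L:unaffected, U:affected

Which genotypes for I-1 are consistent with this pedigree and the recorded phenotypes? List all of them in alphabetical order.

L/I-1 ? ·: LL|Ll|ll
L/I-2 un ·: LL|Ll
L/II-1 un I-1×I-2: LL|Ll
L/II-2 un ·: LL|Ll
L/II-3 un I-1×I-2: LL|Ll
L/II-4 ? I-1×I-2: LL|Ll|ll
L/III-1 un II-2×II-1: LL|Ll
⇒ L over [I-1,I-2,II-1,II-2,II-3,II-4,III-1]: 113 consistent
U/I-1 un ·: Uu
U/I-2 aff ·: uu
U/II-1 aff I-1×I-2: uu
U/II-2 aff ·: uu
U/II-3 aff I-1×I-2: uu
U/II-4 aff I-1×I-2: uu
U/III-1 aff II-2×II-1: uu
⇒ U over [I-1,I-2,II-1,II-2,II-3,II-4,III-1]: 1 consistent

I-1 ∈ {LL Uu, Ll Uu, ll Uu}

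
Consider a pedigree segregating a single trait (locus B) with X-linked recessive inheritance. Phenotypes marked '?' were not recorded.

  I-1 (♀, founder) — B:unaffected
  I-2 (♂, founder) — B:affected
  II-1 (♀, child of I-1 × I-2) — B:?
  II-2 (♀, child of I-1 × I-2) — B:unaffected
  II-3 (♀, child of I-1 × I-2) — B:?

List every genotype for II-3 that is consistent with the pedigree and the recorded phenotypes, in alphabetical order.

B/I-1 un ·: X^BX^B|X^BX^b
B/I-2 aff ·: X^bY
B/II-1 ? I-1×I-2: X^BX^b|X^bX^b
B/II-2 un I-1×I-2: X^BX^b
B/II-3 ? I-1×I-2: X^BX^b|X^bX^b
⇒ B over [I-1,I-2,II-1,II-2,II-3]: 5 consistent

II-3 ∈ {X^BX^b, X^bX^b}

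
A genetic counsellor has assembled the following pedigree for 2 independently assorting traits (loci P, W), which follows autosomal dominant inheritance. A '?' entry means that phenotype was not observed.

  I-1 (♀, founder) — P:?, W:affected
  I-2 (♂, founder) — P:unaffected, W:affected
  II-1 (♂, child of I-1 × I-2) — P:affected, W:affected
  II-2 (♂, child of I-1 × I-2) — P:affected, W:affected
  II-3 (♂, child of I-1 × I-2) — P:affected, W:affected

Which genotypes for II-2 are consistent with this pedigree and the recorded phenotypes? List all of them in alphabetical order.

P/I-1 ? ·: Pp|PP
P/I-2 un ·: pp
P/II-1 aff I-1×I-2: Pp
P/II-2 aff I-1×I-2: Pp
P/II-3 aff I-1×I-2: Pp
⇒ P over [I-1,I-2,II-1,II-2,II-3]: 2 consistent
W/I-1 aff ·: Ww|WW
W/I-2 aff ·: Ww|WW
W/II-1 aff I-1×I-2: Ww|WW
W/II-2 aff I-1×I-2: Ww|WW
W/II-3 aff I-1×I-2: Ww|WW
⇒ W over [I-1,I-2,II-1,II-2,II-3]: 25 consistent

II-2 ∈ {Pp WW, Pp Ww}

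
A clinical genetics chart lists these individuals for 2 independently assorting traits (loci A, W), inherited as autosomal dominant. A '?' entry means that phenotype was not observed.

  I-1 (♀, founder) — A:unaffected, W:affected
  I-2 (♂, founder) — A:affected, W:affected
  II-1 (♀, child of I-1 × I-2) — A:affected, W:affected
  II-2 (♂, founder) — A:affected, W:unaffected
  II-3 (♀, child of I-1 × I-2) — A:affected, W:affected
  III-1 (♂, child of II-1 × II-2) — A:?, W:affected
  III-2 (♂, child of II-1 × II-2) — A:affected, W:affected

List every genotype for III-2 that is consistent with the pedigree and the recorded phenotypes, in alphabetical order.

III-2 ∈ {AA Ww, Aa Ww}

A/I-1 un ·: aa
A/I-2 aff ·: Aa|AA
A/II-1 aff I-1×I-2: Aa
A/II-2 aff ·: Aa|AA
A/II-3 aff I-1×I-2: Aa
A/III-1 ? II-1×II-2: aa|Aa|AA
A/III-2 aff II-1×II-2: Aa|AA
⇒ A over [I-1,I-2,II-1,II-2,II-3,III-1,III-2]: 20 consistent
W/I-1 aff ·: Ww|WW
W/I-2 aff ·: Ww|WW
W/II-1 aff I-1×I-2: Ww|WW
W/II-2 un ·: ww
W/II-3 aff I-1×I-2: Ww|WW
W/III-1 aff II-1×II-2: Ww
W/III-2 aff II-1×II-2: Ww
⇒ W over [I-1,I-2,II-1,II-2,II-3,III-1,III-2]: 13 consistent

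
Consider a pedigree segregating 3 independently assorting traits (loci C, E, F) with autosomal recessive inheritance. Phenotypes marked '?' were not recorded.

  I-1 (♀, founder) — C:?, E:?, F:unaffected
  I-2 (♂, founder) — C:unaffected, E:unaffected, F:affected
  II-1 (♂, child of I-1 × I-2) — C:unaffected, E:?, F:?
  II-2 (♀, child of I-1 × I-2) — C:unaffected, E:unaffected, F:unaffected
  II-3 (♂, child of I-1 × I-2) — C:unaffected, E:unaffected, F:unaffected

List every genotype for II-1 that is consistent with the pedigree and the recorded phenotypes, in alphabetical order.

C/I-1 ? ·: CC|Cc|cc
C/I-2 un ·: CC|Cc
C/II-1 un I-1×I-2: CC|Cc
C/II-2 un I-1×I-2: CC|Cc
C/II-3 un I-1×I-2: CC|Cc
⇒ C over [I-1,I-2,II-1,II-2,II-3]: 27 consistent
E/I-1 ? ·: EE|Ee|ee
E/I-2 un ·: EE|Ee
E/II-1 ? I-1×I-2: EE|Ee|ee
E/II-2 un I-1×I-2: EE|Ee
E/II-3 un I-1×I-2: EE|Ee
⇒ E over [I-1,I-2,II-1,II-2,II-3]: 32 consistent
F/I-1 un ·: FF|Ff
F/I-2 aff ·: ff
F/II-1 ? I-1×I-2: Ff|ff
F/II-2 un I-1×I-2: Ff
F/II-3 un I-1×I-2: Ff
⇒ F over [I-1,I-2,II-1,II-2,II-3]: 3 consistent

II-1 ∈ {CC EE Ff, CC EE ff, CC Ee Ff, CC Ee ff, CC ee Ff, CC ee ff, Cc EE Ff, Cc EE ff, Cc Ee Ff, Cc Ee ff, Cc ee Ff, Cc ee ff}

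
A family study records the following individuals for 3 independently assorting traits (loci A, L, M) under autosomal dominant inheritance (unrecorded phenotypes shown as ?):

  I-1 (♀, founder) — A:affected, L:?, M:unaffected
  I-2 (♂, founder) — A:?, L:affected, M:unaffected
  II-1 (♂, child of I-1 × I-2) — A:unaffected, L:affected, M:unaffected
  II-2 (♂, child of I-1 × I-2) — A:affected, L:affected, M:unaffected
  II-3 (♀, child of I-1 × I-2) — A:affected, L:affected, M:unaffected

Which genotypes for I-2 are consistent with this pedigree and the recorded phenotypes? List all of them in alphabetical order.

A/I-1 aff ·: Aa
A/I-2 ? ·: aa|Aa
A/II-1 un I-1×I-2: aa
A/II-2 aff I-1×I-2: Aa|AA
A/II-3 aff I-1×I-2: Aa|AA
⇒ A over [I-1,I-2,II-1,II-2,II-3]: 5 consistent
L/I-1 ? ·: ll|Ll|LL
L/I-2 aff ·: Ll|LL
L/II-1 aff I-1×I-2: Ll|LL
L/II-2 aff I-1×I-2: Ll|LL
L/II-3 aff I-1×I-2: Ll|LL
⇒ L over [I-1,I-2,II-1,II-2,II-3]: 27 consistent
M/I-1 un ·: mm
M/I-2 un ·: mm
M/II-1 un I-1×I-2: mm
M/II-2 un I-1×I-2: mm
M/II-3 un I-1×I-2: mm
⇒ M over [I-1,I-2,II-1,II-2,II-3]: 1 consistent

I-2 ∈ {Aa LL mm, Aa Ll mm, aa LL mm, aa Ll mm}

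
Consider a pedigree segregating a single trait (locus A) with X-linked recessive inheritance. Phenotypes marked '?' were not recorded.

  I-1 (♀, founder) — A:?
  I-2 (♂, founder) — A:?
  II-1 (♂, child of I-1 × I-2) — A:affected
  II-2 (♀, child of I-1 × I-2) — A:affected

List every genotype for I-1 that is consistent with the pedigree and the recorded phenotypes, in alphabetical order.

I-1 ∈ {X^AX^a, X^aX^a}

A/I-1 ? ·: X^AX^a|X^aX^a
A/I-2 ? ·: X^aY
A/II-1 aff I-1×I-2: X^aY
A/II-2 aff I-1×I-2: X^aX^a
⇒ A over [I-1,I-2,II-1,II-2]: 2 consistent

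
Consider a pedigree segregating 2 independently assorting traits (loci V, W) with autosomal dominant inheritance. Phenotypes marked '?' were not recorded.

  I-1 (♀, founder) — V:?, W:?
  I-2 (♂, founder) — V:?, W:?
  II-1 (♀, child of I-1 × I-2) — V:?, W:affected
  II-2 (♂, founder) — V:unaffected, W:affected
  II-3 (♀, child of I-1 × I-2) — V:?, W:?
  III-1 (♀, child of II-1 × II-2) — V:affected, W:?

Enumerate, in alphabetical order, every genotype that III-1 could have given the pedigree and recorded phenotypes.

III-1 ∈ {Vv WW, Vv Ww, Vv ww}

V/I-1 ? ·: vv|Vv|VV
V/I-2 ? ·: vv|Vv|VV
V/II-1 ? I-1×I-2: Vv|VV
V/II-2 un ·: vv
V/II-3 ? I-1×I-2: vv|Vv|VV
V/III-1 aff II-1×II-2: Vv
⇒ V over [I-1,I-2,II-1,II-2,II-3,III-1]: 21 consistent
W/I-1 ? ·: ww|Ww|WW
W/I-2 ? ·: ww|Ww|WW
W/II-1 aff I-1×I-2: Ww|WW
W/II-2 aff ·: Ww|WW
W/II-3 ? I-1×I-2: ww|Ww|WW
W/III-1 ? II-1×II-2: ww|Ww|WW
⇒ W over [I-1,I-2,II-1,II-2,II-3,III-1]: 89 consistent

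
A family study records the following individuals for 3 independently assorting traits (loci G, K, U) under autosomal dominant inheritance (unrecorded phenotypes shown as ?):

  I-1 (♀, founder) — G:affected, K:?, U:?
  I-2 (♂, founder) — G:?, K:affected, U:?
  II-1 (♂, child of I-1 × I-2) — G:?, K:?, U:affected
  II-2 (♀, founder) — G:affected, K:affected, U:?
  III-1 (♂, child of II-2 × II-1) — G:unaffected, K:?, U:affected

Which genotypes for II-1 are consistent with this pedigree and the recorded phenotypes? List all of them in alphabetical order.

II-1 ∈ {Gg KK UU, Gg KK Uu, Gg Kk UU, Gg Kk Uu, Gg kk UU, Gg kk Uu, gg KK UU, gg KK Uu, gg Kk UU, gg Kk Uu, gg kk UU, gg kk Uu}

G/I-1 aff ·: Gg|GG
G/I-2 ? ·: gg|Gg|GG
G/II-1 ? I-1×I-2: gg|Gg
G/II-2 aff ·: Gg
G/III-1 un II-2×II-1: gg
⇒ G over [I-1,I-2,II-1,II-2,III-1]: 7 consistent
K/I-1 ? ·: kk|Kk|KK
K/I-2 aff ·: Kk|KK
K/II-1 ? I-1×I-2: kk|Kk|KK
K/II-2 aff ·: Kk|KK
K/III-1 ? II-2×II-1: kk|Kk|KK
⇒ K over [I-1,I-2,II-1,II-2,III-1]: 43 consistent
U/I-1 ? ·: uu|Uu|UU
U/I-2 ? ·: uu|Uu|UU
U/II-1 aff I-1×I-2: Uu|UU
U/II-2 ? ·: uu|Uu|UU
U/III-1 aff II-2×II-1: Uu|UU
⇒ U over [I-1,I-2,II-1,II-2,III-1]: 51 consistent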